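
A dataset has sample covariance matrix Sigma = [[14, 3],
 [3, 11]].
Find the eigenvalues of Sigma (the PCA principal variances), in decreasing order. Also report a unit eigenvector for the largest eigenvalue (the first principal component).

Step 1 — characteristic polynomial of 2×2 Sigma:
  det(Sigma - λI) = λ² - trace · λ + det = 0.
  trace = 14 + 11 = 25, det = 14·11 - (3)² = 145.
Step 2 — discriminant:
  Δ = trace² - 4·det = 625 - 580 = 45.
Step 3 — eigenvalues:
  λ = (trace ± √Δ)/2 = (25 ± 6.7082)/2,
  λ_1 = 15.8541,  λ_2 = 9.1459.

Step 4 — unit eigenvector for λ_1: solve (Sigma - λ_1 I)v = 0. First row:
  (14 - 15.8541)·v_x + (3)·v_y = 0, i.e. (-1.8541)·v_x + (3)·v_y = 0,
  so v ∝ (b, λ_1 - a) = (3, 1.8541) = u.
  ||u|| = √((3)² + (1.8541)²) = √(12.4377) ≈ 3.5267,
  v_1 = u/||u|| ≈ (0.8507, 0.5257) (||v_1|| = 1).

λ_1 = 15.8541,  λ_2 = 9.1459;  v_1 ≈ (0.8507, 0.5257)


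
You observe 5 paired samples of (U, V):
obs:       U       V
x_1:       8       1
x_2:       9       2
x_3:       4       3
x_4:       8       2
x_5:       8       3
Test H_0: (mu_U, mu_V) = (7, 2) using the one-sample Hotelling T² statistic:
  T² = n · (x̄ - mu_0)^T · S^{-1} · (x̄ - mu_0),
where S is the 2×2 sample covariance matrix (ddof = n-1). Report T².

Step 1 — sample mean vector:
  mean(U) = (8 + 9 + 4 + 8 + 8) / 5 = 37/5 = 7.4
  mean(V) = (1 + 2 + 3 + 2 + 3) / 5 = 11/5 = 2.2
  x̄ = (7.4, 2.2),  deviation x̄ - mu_0 = (7.4, 2.2) - (7, 2) = (0.4, 0.2).

Step 2 — sample covariance matrix, S[i,j] = (1/(n-1)) · Σ_k (x_{k,i} - mean_i) · (x_{k,j} - mean_j), divisor n-1 = 4:
  S[U,U] = ((0.6)·(0.6) + (1.6)·(1.6) + (-3.4)·(-3.4) + (0.6)·(0.6) + (0.6)·(0.6)) / 4 = 15.2/4 = 3.8
  S[U,V] = ((0.6)·(-1.2) + (1.6)·(-0.2) + (-3.4)·(0.8) + (0.6)·(-0.2) + (0.6)·(0.8)) / 4 = -3.4/4 = -0.85
  S[V,V] = ((-1.2)·(-1.2) + (-0.2)·(-0.2) + (0.8)·(0.8) + (-0.2)·(-0.2) + (0.8)·(0.8)) / 4 = 2.8/4 = 0.7
  S = [[3.8, -0.85],
 [-0.85, 0.7]].

Step 3 — invert S. det(S) = 3.8·0.7 - (-0.85)² = 1.9375.
  S^{-1} = (1/det) · [[d, -b], [-b, a]] = [[0.3613, 0.4387],
 [0.4387, 1.9613]].

Step 4 — quadratic form (x̄ - mu_0)^T · S^{-1} · (x̄ - mu_0):
  S^{-1} · (x̄ - mu_0) = (0.2323, 0.5677),
  (x̄ - mu_0)^T · [...] = (0.4)·(0.2323) + (0.2)·(0.5677) = 0.2065.

Step 5 — scale by n: T² = 5 · 0.2065 = 1.0323.

T² ≈ 1.0323


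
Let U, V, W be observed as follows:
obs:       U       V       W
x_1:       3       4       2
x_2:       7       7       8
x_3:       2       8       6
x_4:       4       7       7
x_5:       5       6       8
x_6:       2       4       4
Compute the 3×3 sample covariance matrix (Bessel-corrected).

Step 1 — column means:
  mean(U) = (3 + 7 + 2 + 4 + 5 + 2) / 6 = 23/6 = 3.8333
  mean(V) = (4 + 7 + 8 + 7 + 6 + 4) / 6 = 36/6 = 6
  mean(W) = (2 + 8 + 6 + 7 + 8 + 4) / 6 = 35/6 = 5.8333

Step 2 — sample covariance S[i,j] = (1/(n-1)) · Σ_k (x_{k,i} - mean_i) · (x_{k,j} - mean_j), with n-1 = 5.
  S[U,U] = ((-0.8333)·(-0.8333) + (3.1667)·(3.1667) + (-1.8333)·(-1.8333) + (0.1667)·(0.1667) + (1.1667)·(1.1667) + (-1.8333)·(-1.8333)) / 5 = 18.8333/5 = 3.7667
  S[U,V] = ((-0.8333)·(-2) + (3.1667)·(1) + (-1.8333)·(2) + (0.1667)·(1) + (1.1667)·(0) + (-1.8333)·(-2)) / 5 = 5/5 = 1
  S[U,W] = ((-0.8333)·(-3.8333) + (3.1667)·(2.1667) + (-1.8333)·(0.1667) + (0.1667)·(1.1667) + (1.1667)·(2.1667) + (-1.8333)·(-1.8333)) / 5 = 15.8333/5 = 3.1667
  S[V,V] = ((-2)·(-2) + (1)·(1) + (2)·(2) + (1)·(1) + (0)·(0) + (-2)·(-2)) / 5 = 14/5 = 2.8
  S[V,W] = ((-2)·(-3.8333) + (1)·(2.1667) + (2)·(0.1667) + (1)·(1.1667) + (0)·(2.1667) + (-2)·(-1.8333)) / 5 = 15/5 = 3
  S[W,W] = ((-3.8333)·(-3.8333) + (2.1667)·(2.1667) + (0.1667)·(0.1667) + (1.1667)·(1.1667) + (2.1667)·(2.1667) + (-1.8333)·(-1.8333)) / 5 = 28.8333/5 = 5.7667

S is symmetric (S[j,i] = S[i,j]). Assembling:

S = [[3.7667, 1, 3.1667],
 [1, 2.8, 3],
 [3.1667, 3, 5.7667]]


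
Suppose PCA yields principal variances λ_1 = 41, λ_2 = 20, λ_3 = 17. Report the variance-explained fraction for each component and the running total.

Step 1 — total variance = trace(Sigma) = Σ λ_i = 41 + 20 + 17 = 78.

Step 2 — fraction explained by component i = λ_i / Σ λ:
  PC1: 41/78 = 0.5256
  PC2: 20/78 = 0.2564
  PC3: 17/78 = 0.2179

Step 3 — cumulative fraction after k components = (λ_1 + ... + λ_k) / Σ λ:
  k = 1: 41/78 = 0.5256
  k = 2: (41 + 20)/78 = 61/78 = 0.7821
  k = 3: (41 + 20 + 17)/78 = 78/78 = 1

Summary (fraction, with percent):

explained: PC1 0.5256 (52.56%), PC2 0.2564 (25.64%), PC3 0.2179 (21.79%);  cumulative: 0.5256, 0.7821, 1


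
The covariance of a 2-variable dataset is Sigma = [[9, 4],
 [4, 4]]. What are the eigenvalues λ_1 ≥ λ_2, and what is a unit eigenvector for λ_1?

Step 1 — characteristic polynomial of 2×2 Sigma:
  det(Sigma - λI) = λ² - trace · λ + det = 0.
  trace = 9 + 4 = 13, det = 9·4 - (4)² = 20.
Step 2 — discriminant:
  Δ = trace² - 4·det = 169 - 80 = 89.
Step 3 — eigenvalues:
  λ = (trace ± √Δ)/2 = (13 ± 9.434)/2,
  λ_1 = 11.217,  λ_2 = 1.783.

Step 4 — unit eigenvector for λ_1: solve (Sigma - λ_1 I)v = 0. First row:
  (9 - 11.217)·v_x + (4)·v_y = 0, i.e. (-2.217)·v_x + (4)·v_y = 0,
  so v ∝ (b, λ_1 - a) = (4, 2.217) = u.
  ||u|| = √((4)² + (2.217)²) = √(20.915) ≈ 4.5733,
  v_1 = u/||u|| ≈ (0.8746, 0.4848) (||v_1|| = 1).

λ_1 = 11.217,  λ_2 = 1.783;  v_1 ≈ (0.8746, 0.4848)


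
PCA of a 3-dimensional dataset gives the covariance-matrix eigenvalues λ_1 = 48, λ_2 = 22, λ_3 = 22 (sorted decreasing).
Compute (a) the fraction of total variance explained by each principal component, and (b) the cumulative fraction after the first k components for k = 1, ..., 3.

Step 1 — total variance = trace(Sigma) = Σ λ_i = 48 + 22 + 22 = 92.

Step 2 — fraction explained by component i = λ_i / Σ λ:
  PC1: 48/92 = 0.5217
  PC2: 22/92 = 0.2391
  PC3: 22/92 = 0.2391

Step 3 — cumulative fraction after k components = (λ_1 + ... + λ_k) / Σ λ:
  k = 1: 48/92 = 0.5217
  k = 2: (48 + 22)/92 = 70/92 = 0.7609
  k = 3: (48 + 22 + 22)/92 = 92/92 = 1

Summary (fraction, with percent):

explained: PC1 0.5217 (52.17%), PC2 0.2391 (23.91%), PC3 0.2391 (23.91%);  cumulative: 0.5217, 0.7609, 1


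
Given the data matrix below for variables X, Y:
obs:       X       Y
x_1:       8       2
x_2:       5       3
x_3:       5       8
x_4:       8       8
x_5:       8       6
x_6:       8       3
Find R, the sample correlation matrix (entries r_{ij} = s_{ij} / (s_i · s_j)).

Step 1 — column means:
  mean(X) = (8 + 5 + 5 + 8 + 8 + 8) / 6 = 42/6 = 7
  mean(Y) = (2 + 3 + 8 + 8 + 6 + 3) / 6 = 30/6 = 5

Step 2 — sample variances and covariances s[i,j] = (1/(n-1)) · Σ_k (x_{k,i} - mean_i) · (x_{k,j} - mean_j), with n-1 = 5:
  s[X,X] = ((1)·(1) + (-2)·(-2) + (-2)·(-2) + (1)·(1) + (1)·(1) + (1)·(1)) / 5 = 12/5 = 2.4
  s[X,Y] = ((1)·(-3) + (-2)·(-2) + (-2)·(3) + (1)·(3) + (1)·(1) + (1)·(-2)) / 5 = -3/5 = -0.6
  s[Y,Y] = ((-3)·(-3) + (-2)·(-2) + (3)·(3) + (3)·(3) + (1)·(1) + (-2)·(-2)) / 5 = 36/5 = 7.2
  Sample standard deviations s_i = √(s[i,i]):
  s(X) = √(2.4) = 1.5492
  s(Y) = √(7.2) = 2.6833

Step 3 — r_{ij} = s_{ij} / (s_i · s_j):
  r[X,X] = 1 (diagonal).
  r[X,Y] = -0.6 / (1.5492 · 2.6833) = -0.6 / 4.1569 = -0.1443
  r[Y,Y] = 1 (diagonal).

R is symmetric with unit diagonal. Assembling:

R = [[1, -0.1443],
 [-0.1443, 1]]


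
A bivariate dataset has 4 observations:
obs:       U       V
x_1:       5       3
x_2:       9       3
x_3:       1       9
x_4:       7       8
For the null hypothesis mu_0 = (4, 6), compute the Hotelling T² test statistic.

Step 1 — sample mean vector:
  mean(U) = (5 + 9 + 1 + 7) / 4 = 22/4 = 5.5
  mean(V) = (3 + 3 + 9 + 8) / 4 = 23/4 = 5.75
  x̄ = (5.5, 5.75),  deviation x̄ - mu_0 = (5.5, 5.75) - (4, 6) = (1.5, -0.25).

Step 2 — sample covariance matrix, S[i,j] = (1/(n-1)) · Σ_k (x_{k,i} - mean_i) · (x_{k,j} - mean_j), divisor n-1 = 3:
  S[U,U] = ((-0.5)·(-0.5) + (3.5)·(3.5) + (-4.5)·(-4.5) + (1.5)·(1.5)) / 3 = 35/3 = 11.6667
  S[U,V] = ((-0.5)·(-2.75) + (3.5)·(-2.75) + (-4.5)·(3.25) + (1.5)·(2.25)) / 3 = -19.5/3 = -6.5
  S[V,V] = ((-2.75)·(-2.75) + (-2.75)·(-2.75) + (3.25)·(3.25) + (2.25)·(2.25)) / 3 = 30.75/3 = 10.25
  S = [[11.6667, -6.5],
 [-6.5, 10.25]].

Step 3 — invert S. det(S) = 11.6667·10.25 - (-6.5)² = 77.3333.
  S^{-1} = (1/det) · [[d, -b], [-b, a]] = [[0.1325, 0.0841],
 [0.0841, 0.1509]].

Step 4 — quadratic form (x̄ - mu_0)^T · S^{-1} · (x̄ - mu_0):
  S^{-1} · (x̄ - mu_0) = (0.1778, 0.0884),
  (x̄ - mu_0)^T · [...] = (1.5)·(0.1778) + (-0.25)·(0.0884) = 0.2446.

Step 5 — scale by n: T² = 4 · 0.2446 = 0.9784.

T² ≈ 0.9784


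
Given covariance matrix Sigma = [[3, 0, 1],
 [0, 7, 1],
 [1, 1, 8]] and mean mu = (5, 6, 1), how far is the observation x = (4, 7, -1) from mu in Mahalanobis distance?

Step 1 — centre the observation: (x - mu) = (-1, 1, -2).

Step 2 — invert Sigma (cofactor / det for 3×3, or solve directly):
  Sigma^{-1} = [[0.3481, 0.0063, -0.0443],
 [0.0063, 0.1456, -0.019],
 [-0.0443, -0.019, 0.1329]].

Step 3 — form the quadratic (x - mu)^T · Sigma^{-1} · (x - mu):
  Sigma^{-1} · (x - mu) = (-0.2532, 0.1772, -0.2405).
  (x - mu)^T · [Sigma^{-1} · (x - mu)] = (-1)·(-0.2532) + (1)·(0.1772) + (-2)·(-0.2405) = 0.9114.

Step 4 — take square root: d = √(0.9114) ≈ 0.9547.

d(x, mu) = √(0.9114) ≈ 0.9547


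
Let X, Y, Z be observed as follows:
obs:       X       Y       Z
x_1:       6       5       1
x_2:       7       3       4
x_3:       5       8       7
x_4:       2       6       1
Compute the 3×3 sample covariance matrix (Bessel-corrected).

Step 1 — column means:
  mean(X) = (6 + 7 + 5 + 2) / 4 = 20/4 = 5
  mean(Y) = (5 + 3 + 8 + 6) / 4 = 22/4 = 5.5
  mean(Z) = (1 + 4 + 7 + 1) / 4 = 13/4 = 3.25

Step 2 — sample covariance S[i,j] = (1/(n-1)) · Σ_k (x_{k,i} - mean_i) · (x_{k,j} - mean_j), with n-1 = 3.
  S[X,X] = ((1)·(1) + (2)·(2) + (0)·(0) + (-3)·(-3)) / 3 = 14/3 = 4.6667
  S[X,Y] = ((1)·(-0.5) + (2)·(-2.5) + (0)·(2.5) + (-3)·(0.5)) / 3 = -7/3 = -2.3333
  S[X,Z] = ((1)·(-2.25) + (2)·(0.75) + (0)·(3.75) + (-3)·(-2.25)) / 3 = 6/3 = 2
  S[Y,Y] = ((-0.5)·(-0.5) + (-2.5)·(-2.5) + (2.5)·(2.5) + (0.5)·(0.5)) / 3 = 13/3 = 4.3333
  S[Y,Z] = ((-0.5)·(-2.25) + (-2.5)·(0.75) + (2.5)·(3.75) + (0.5)·(-2.25)) / 3 = 7.5/3 = 2.5
  S[Z,Z] = ((-2.25)·(-2.25) + (0.75)·(0.75) + (3.75)·(3.75) + (-2.25)·(-2.25)) / 3 = 24.75/3 = 8.25

S is symmetric (S[j,i] = S[i,j]). Assembling:

S = [[4.6667, -2.3333, 2],
 [-2.3333, 4.3333, 2.5],
 [2, 2.5, 8.25]]


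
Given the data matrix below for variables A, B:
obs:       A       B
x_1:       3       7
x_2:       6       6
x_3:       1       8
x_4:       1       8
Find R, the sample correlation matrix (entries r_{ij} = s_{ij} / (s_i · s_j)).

Step 1 — column means:
  mean(A) = (3 + 6 + 1 + 1) / 4 = 11/4 = 2.75
  mean(B) = (7 + 6 + 8 + 8) / 4 = 29/4 = 7.25

Step 2 — sample variances and covariances s[i,j] = (1/(n-1)) · Σ_k (x_{k,i} - mean_i) · (x_{k,j} - mean_j), with n-1 = 3:
  s[A,A] = ((0.25)·(0.25) + (3.25)·(3.25) + (-1.75)·(-1.75) + (-1.75)·(-1.75)) / 3 = 16.75/3 = 5.5833
  s[A,B] = ((0.25)·(-0.25) + (3.25)·(-1.25) + (-1.75)·(0.75) + (-1.75)·(0.75)) / 3 = -6.75/3 = -2.25
  s[B,B] = ((-0.25)·(-0.25) + (-1.25)·(-1.25) + (0.75)·(0.75) + (0.75)·(0.75)) / 3 = 2.75/3 = 0.9167
  Sample standard deviations s_i = √(s[i,i]):
  s(A) = √(5.5833) = 2.3629
  s(B) = √(0.9167) = 0.9574

Step 3 — r_{ij} = s_{ij} / (s_i · s_j):
  r[A,A] = 1 (diagonal).
  r[A,B] = -2.25 / (2.3629 · 0.9574) = -2.25 / 2.2623 = -0.9946
  r[B,B] = 1 (diagonal).

R is symmetric with unit diagonal. Assembling:

R = [[1, -0.9946],
 [-0.9946, 1]]


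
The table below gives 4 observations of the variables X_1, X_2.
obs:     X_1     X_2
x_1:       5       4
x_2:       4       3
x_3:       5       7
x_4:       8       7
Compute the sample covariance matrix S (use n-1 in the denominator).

Step 1 — column means:
  mean(X_1) = (5 + 4 + 5 + 8) / 4 = 22/4 = 5.5
  mean(X_2) = (4 + 3 + 7 + 7) / 4 = 21/4 = 5.25

Step 2 — sample covariance S[i,j] = (1/(n-1)) · Σ_k (x_{k,i} - mean_i) · (x_{k,j} - mean_j), with n-1 = 3.
  S[X_1,X_1] = ((-0.5)·(-0.5) + (-1.5)·(-1.5) + (-0.5)·(-0.5) + (2.5)·(2.5)) / 3 = 9/3 = 3
  S[X_1,X_2] = ((-0.5)·(-1.25) + (-1.5)·(-2.25) + (-0.5)·(1.75) + (2.5)·(1.75)) / 3 = 7.5/3 = 2.5
  S[X_2,X_2] = ((-1.25)·(-1.25) + (-2.25)·(-2.25) + (1.75)·(1.75) + (1.75)·(1.75)) / 3 = 12.75/3 = 4.25

S is symmetric (S[j,i] = S[i,j]). Assembling:

S = [[3, 2.5],
 [2.5, 4.25]]


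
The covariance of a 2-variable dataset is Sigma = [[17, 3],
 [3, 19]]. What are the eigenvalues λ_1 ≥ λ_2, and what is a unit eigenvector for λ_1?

Step 1 — characteristic polynomial of 2×2 Sigma:
  det(Sigma - λI) = λ² - trace · λ + det = 0.
  trace = 17 + 19 = 36, det = 17·19 - (3)² = 314.
Step 2 — discriminant:
  Δ = trace² - 4·det = 1296 - 1256 = 40.
Step 3 — eigenvalues:
  λ = (trace ± √Δ)/2 = (36 ± 6.3246)/2,
  λ_1 = 21.1623,  λ_2 = 14.8377.

Step 4 — unit eigenvector for λ_1: solve (Sigma - λ_1 I)v = 0. First row:
  (17 - 21.1623)·v_x + (3)·v_y = 0, i.e. (-4.1623)·v_x + (3)·v_y = 0,
  so v ∝ (b, λ_1 - a) = (3, 4.1623) = u.
  ||u|| = √((3)² + (4.1623)²) = √(26.3246) ≈ 5.1307,
  v_1 = u/||u|| ≈ (0.5847, 0.8112) (||v_1|| = 1).

λ_1 = 21.1623,  λ_2 = 14.8377;  v_1 ≈ (0.5847, 0.8112)


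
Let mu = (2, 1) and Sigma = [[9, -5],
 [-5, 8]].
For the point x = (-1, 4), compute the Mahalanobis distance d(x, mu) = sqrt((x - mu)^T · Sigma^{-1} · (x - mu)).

Step 1 — centre the observation: (x - mu) = (-3, 3).

Step 2 — invert Sigma. det(Sigma) = 9·8 - (-5)² = 47.
  Sigma^{-1} = (1/det) · [[d, -b], [-b, a]] = [[0.1702, 0.1064],
 [0.1064, 0.1915]].

Step 3 — form the quadratic (x - mu)^T · Sigma^{-1} · (x - mu):
  Sigma^{-1} · (x - mu) = (-0.1915, 0.2553).
  (x - mu)^T · [Sigma^{-1} · (x - mu)] = (-3)·(-0.1915) + (3)·(0.2553) = 1.3404.

Step 4 — take square root: d = √(1.3404) ≈ 1.1578.

d(x, mu) = √(1.3404) ≈ 1.1578


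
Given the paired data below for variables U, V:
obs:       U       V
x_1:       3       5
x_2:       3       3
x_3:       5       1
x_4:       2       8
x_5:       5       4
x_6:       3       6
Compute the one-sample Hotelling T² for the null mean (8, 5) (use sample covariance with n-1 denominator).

Step 1 — sample mean vector:
  mean(U) = (3 + 3 + 5 + 2 + 5 + 3) / 6 = 21/6 = 3.5
  mean(V) = (5 + 3 + 1 + 8 + 4 + 6) / 6 = 27/6 = 4.5
  x̄ = (3.5, 4.5),  deviation x̄ - mu_0 = (3.5, 4.5) - (8, 5) = (-4.5, -0.5).

Step 2 — sample covariance matrix, S[i,j] = (1/(n-1)) · Σ_k (x_{k,i} - mean_i) · (x_{k,j} - mean_j), divisor n-1 = 5:
  S[U,U] = ((-0.5)·(-0.5) + (-0.5)·(-0.5) + (1.5)·(1.5) + (-1.5)·(-1.5) + (1.5)·(1.5) + (-0.5)·(-0.5)) / 5 = 7.5/5 = 1.5
  S[U,V] = ((-0.5)·(0.5) + (-0.5)·(-1.5) + (1.5)·(-3.5) + (-1.5)·(3.5) + (1.5)·(-0.5) + (-0.5)·(1.5)) / 5 = -11.5/5 = -2.3
  S[V,V] = ((0.5)·(0.5) + (-1.5)·(-1.5) + (-3.5)·(-3.5) + (3.5)·(3.5) + (-0.5)·(-0.5) + (1.5)·(1.5)) / 5 = 29.5/5 = 5.9
  S = [[1.5, -2.3],
 [-2.3, 5.9]].

Step 3 — invert S. det(S) = 1.5·5.9 - (-2.3)² = 3.56.
  S^{-1} = (1/det) · [[d, -b], [-b, a]] = [[1.6573, 0.6461],
 [0.6461, 0.4213]].

Step 4 — quadratic form (x̄ - mu_0)^T · S^{-1} · (x̄ - mu_0):
  S^{-1} · (x̄ - mu_0) = (-7.7809, -3.118),
  (x̄ - mu_0)^T · [...] = (-4.5)·(-7.7809) + (-0.5)·(-3.118) = 36.573.

Step 5 — scale by n: T² = 6 · 36.573 = 219.4382.

T² ≈ 219.4382


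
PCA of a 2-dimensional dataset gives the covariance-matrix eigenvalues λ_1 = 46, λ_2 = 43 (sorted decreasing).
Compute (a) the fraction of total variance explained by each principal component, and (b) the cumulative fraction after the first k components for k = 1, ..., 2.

Step 1 — total variance = trace(Sigma) = Σ λ_i = 46 + 43 = 89.

Step 2 — fraction explained by component i = λ_i / Σ λ:
  PC1: 46/89 = 0.5169
  PC2: 43/89 = 0.4831

Step 3 — cumulative fraction after k components = (λ_1 + ... + λ_k) / Σ λ:
  k = 1: 46/89 = 0.5169
  k = 2: (46 + 43)/89 = 89/89 = 1

Summary (fraction, with percent):

explained: PC1 0.5169 (51.69%), PC2 0.4831 (48.31%);  cumulative: 0.5169, 1


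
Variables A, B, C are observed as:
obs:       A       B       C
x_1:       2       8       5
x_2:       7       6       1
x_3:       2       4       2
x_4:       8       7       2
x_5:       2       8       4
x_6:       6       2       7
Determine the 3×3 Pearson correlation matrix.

Step 1 — column means:
  mean(A) = (2 + 7 + 2 + 8 + 2 + 6) / 6 = 27/6 = 4.5
  mean(B) = (8 + 6 + 4 + 7 + 8 + 2) / 6 = 35/6 = 5.8333
  mean(C) = (5 + 1 + 2 + 2 + 4 + 7) / 6 = 21/6 = 3.5

Step 2 — sample variances and covariances s[i,j] = (1/(n-1)) · Σ_k (x_{k,i} - mean_i) · (x_{k,j} - mean_j), with n-1 = 5:
  s[A,A] = ((-2.5)·(-2.5) + (2.5)·(2.5) + (-2.5)·(-2.5) + (3.5)·(3.5) + (-2.5)·(-2.5) + (1.5)·(1.5)) / 5 = 39.5/5 = 7.9
  s[A,B] = ((-2.5)·(2.1667) + (2.5)·(0.1667) + (-2.5)·(-1.8333) + (3.5)·(1.1667) + (-2.5)·(2.1667) + (1.5)·(-3.8333)) / 5 = -7.5/5 = -1.5
  s[A,C] = ((-2.5)·(1.5) + (2.5)·(-2.5) + (-2.5)·(-1.5) + (3.5)·(-1.5) + (-2.5)·(0.5) + (1.5)·(3.5)) / 5 = -7.5/5 = -1.5
  s[B,B] = ((2.1667)·(2.1667) + (0.1667)·(0.1667) + (-1.8333)·(-1.8333) + (1.1667)·(1.1667) + (2.1667)·(2.1667) + (-3.8333)·(-3.8333)) / 5 = 28.8333/5 = 5.7667
  s[B,C] = ((2.1667)·(1.5) + (0.1667)·(-2.5) + (-1.8333)·(-1.5) + (1.1667)·(-1.5) + (2.1667)·(0.5) + (-3.8333)·(3.5)) / 5 = -8.5/5 = -1.7
  s[C,C] = ((1.5)·(1.5) + (-2.5)·(-2.5) + (-1.5)·(-1.5) + (-1.5)·(-1.5) + (0.5)·(0.5) + (3.5)·(3.5)) / 5 = 25.5/5 = 5.1
  Sample standard deviations s_i = √(s[i,i]):
  s(A) = √(7.9) = 2.8107
  s(B) = √(5.7667) = 2.4014
  s(C) = √(5.1) = 2.2583

Step 3 — r_{ij} = s_{ij} / (s_i · s_j):
  r[A,A] = 1 (diagonal).
  r[A,B] = -1.5 / (2.8107 · 2.4014) = -1.5 / 6.7496 = -0.2222
  r[A,C] = -1.5 / (2.8107 · 2.2583) = -1.5 / 6.3474 = -0.2363
  r[B,B] = 1 (diagonal).
  r[B,C] = -1.7 / (2.4014 · 2.2583) = -1.7 / 5.4231 = -0.3135
  r[C,C] = 1 (diagonal).

R is symmetric with unit diagonal. Assembling:

R = [[1, -0.2222, -0.2363],
 [-0.2222, 1, -0.3135],
 [-0.2363, -0.3135, 1]]


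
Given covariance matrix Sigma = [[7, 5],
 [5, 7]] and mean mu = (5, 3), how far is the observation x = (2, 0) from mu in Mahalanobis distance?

Step 1 — centre the observation: (x - mu) = (-3, -3).

Step 2 — invert Sigma. det(Sigma) = 7·7 - (5)² = 24.
  Sigma^{-1} = (1/det) · [[d, -b], [-b, a]] = [[0.2917, -0.2083],
 [-0.2083, 0.2917]].

Step 3 — form the quadratic (x - mu)^T · Sigma^{-1} · (x - mu):
  Sigma^{-1} · (x - mu) = (-0.25, -0.25).
  (x - mu)^T · [Sigma^{-1} · (x - mu)] = (-3)·(-0.25) + (-3)·(-0.25) = 1.5.

Step 4 — take square root: d = √(1.5) ≈ 1.2247.

d(x, mu) = √(1.5) ≈ 1.2247


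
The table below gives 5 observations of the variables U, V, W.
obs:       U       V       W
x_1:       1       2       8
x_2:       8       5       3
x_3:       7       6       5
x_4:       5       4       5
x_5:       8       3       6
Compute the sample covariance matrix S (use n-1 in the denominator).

Step 1 — column means:
  mean(U) = (1 + 8 + 7 + 5 + 8) / 5 = 29/5 = 5.8
  mean(V) = (2 + 5 + 6 + 4 + 3) / 5 = 20/5 = 4
  mean(W) = (8 + 3 + 5 + 5 + 6) / 5 = 27/5 = 5.4

Step 2 — sample covariance S[i,j] = (1/(n-1)) · Σ_k (x_{k,i} - mean_i) · (x_{k,j} - mean_j), with n-1 = 4.
  S[U,U] = ((-4.8)·(-4.8) + (2.2)·(2.2) + (1.2)·(1.2) + (-0.8)·(-0.8) + (2.2)·(2.2)) / 4 = 34.8/4 = 8.7
  S[U,V] = ((-4.8)·(-2) + (2.2)·(1) + (1.2)·(2) + (-0.8)·(0) + (2.2)·(-1)) / 4 = 12/4 = 3
  S[U,W] = ((-4.8)·(2.6) + (2.2)·(-2.4) + (1.2)·(-0.4) + (-0.8)·(-0.4) + (2.2)·(0.6)) / 4 = -16.6/4 = -4.15
  S[V,V] = ((-2)·(-2) + (1)·(1) + (2)·(2) + (0)·(0) + (-1)·(-1)) / 4 = 10/4 = 2.5
  S[V,W] = ((-2)·(2.6) + (1)·(-2.4) + (2)·(-0.4) + (0)·(-0.4) + (-1)·(0.6)) / 4 = -9/4 = -2.25
  S[W,W] = ((2.6)·(2.6) + (-2.4)·(-2.4) + (-0.4)·(-0.4) + (-0.4)·(-0.4) + (0.6)·(0.6)) / 4 = 13.2/4 = 3.3

S is symmetric (S[j,i] = S[i,j]). Assembling:

S = [[8.7, 3, -4.15],
 [3, 2.5, -2.25],
 [-4.15, -2.25, 3.3]]


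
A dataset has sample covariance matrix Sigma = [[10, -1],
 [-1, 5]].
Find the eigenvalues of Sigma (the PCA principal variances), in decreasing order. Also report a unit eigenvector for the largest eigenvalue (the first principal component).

Step 1 — characteristic polynomial of 2×2 Sigma:
  det(Sigma - λI) = λ² - trace · λ + det = 0.
  trace = 10 + 5 = 15, det = 10·5 - (-1)² = 49.
Step 2 — discriminant:
  Δ = trace² - 4·det = 225 - 196 = 29.
Step 3 — eigenvalues:
  λ = (trace ± √Δ)/2 = (15 ± 5.3852)/2,
  λ_1 = 10.1926,  λ_2 = 4.8074.

Step 4 — unit eigenvector for λ_1: solve (Sigma - λ_1 I)v = 0. First row:
  (10 - 10.1926)·v_x + (-1)·v_y = 0, i.e. (-0.1926)·v_x + (-1)·v_y = 0,
  so v ∝ (b, λ_1 - a) = (-1, 0.1926); multiply by -1 so the first entry is positive: u = (1, -0.1926).
  ||u|| = √((1)² + (-0.1926)²) = √(1.0371) ≈ 1.0184,
  v_1 = u/||u|| ≈ (0.982, -0.1891) (||v_1|| = 1).

λ_1 = 10.1926,  λ_2 = 4.8074;  v_1 ≈ (0.982, -0.1891)


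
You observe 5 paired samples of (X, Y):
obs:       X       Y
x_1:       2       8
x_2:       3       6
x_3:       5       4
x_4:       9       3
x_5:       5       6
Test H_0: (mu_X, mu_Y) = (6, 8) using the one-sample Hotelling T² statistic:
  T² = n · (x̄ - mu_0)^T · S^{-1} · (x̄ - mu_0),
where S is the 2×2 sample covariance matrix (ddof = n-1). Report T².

Step 1 — sample mean vector:
  mean(X) = (2 + 3 + 5 + 9 + 5) / 5 = 24/5 = 4.8
  mean(Y) = (8 + 6 + 4 + 3 + 6) / 5 = 27/5 = 5.4
  x̄ = (4.8, 5.4),  deviation x̄ - mu_0 = (4.8, 5.4) - (6, 8) = (-1.2, -2.6).

Step 2 — sample covariance matrix, S[i,j] = (1/(n-1)) · Σ_k (x_{k,i} - mean_i) · (x_{k,j} - mean_j), divisor n-1 = 4:
  S[X,X] = ((-2.8)·(-2.8) + (-1.8)·(-1.8) + (0.2)·(0.2) + (4.2)·(4.2) + (0.2)·(0.2)) / 4 = 28.8/4 = 7.2
  S[X,Y] = ((-2.8)·(2.6) + (-1.8)·(0.6) + (0.2)·(-1.4) + (4.2)·(-2.4) + (0.2)·(0.6)) / 4 = -18.6/4 = -4.65
  S[Y,Y] = ((2.6)·(2.6) + (0.6)·(0.6) + (-1.4)·(-1.4) + (-2.4)·(-2.4) + (0.6)·(0.6)) / 4 = 15.2/4 = 3.8
  S = [[7.2, -4.65],
 [-4.65, 3.8]].

Step 3 — invert S. det(S) = 7.2·3.8 - (-4.65)² = 5.7375.
  S^{-1} = (1/det) · [[d, -b], [-b, a]] = [[0.6623, 0.8105],
 [0.8105, 1.2549]].

Step 4 — quadratic form (x̄ - mu_0)^T · S^{-1} · (x̄ - mu_0):
  S^{-1} · (x̄ - mu_0) = (-2.902, -4.2353),
  (x̄ - mu_0)^T · [...] = (-1.2)·(-2.902) + (-2.6)·(-4.2353) = 14.4941.

Step 5 — scale by n: T² = 5 · 14.4941 = 72.4706.

T² ≈ 72.4706


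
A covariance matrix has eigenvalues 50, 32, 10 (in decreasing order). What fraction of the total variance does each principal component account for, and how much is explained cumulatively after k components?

Step 1 — total variance = trace(Sigma) = Σ λ_i = 50 + 32 + 10 = 92.

Step 2 — fraction explained by component i = λ_i / Σ λ:
  PC1: 50/92 = 0.5435
  PC2: 32/92 = 0.3478
  PC3: 10/92 = 0.1087

Step 3 — cumulative fraction after k components = (λ_1 + ... + λ_k) / Σ λ:
  k = 1: 50/92 = 0.5435
  k = 2: (50 + 32)/92 = 82/92 = 0.8913
  k = 3: (50 + 32 + 10)/92 = 92/92 = 1

Summary (fraction, with percent):

explained: PC1 0.5435 (54.35%), PC2 0.3478 (34.78%), PC3 0.1087 (10.87%);  cumulative: 0.5435, 0.8913, 1


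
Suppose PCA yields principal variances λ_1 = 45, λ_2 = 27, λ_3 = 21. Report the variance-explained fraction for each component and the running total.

Step 1 — total variance = trace(Sigma) = Σ λ_i = 45 + 27 + 21 = 93.

Step 2 — fraction explained by component i = λ_i / Σ λ:
  PC1: 45/93 = 0.4839
  PC2: 27/93 = 0.2903
  PC3: 21/93 = 0.2258

Step 3 — cumulative fraction after k components = (λ_1 + ... + λ_k) / Σ λ:
  k = 1: 45/93 = 0.4839
  k = 2: (45 + 27)/93 = 72/93 = 0.7742
  k = 3: (45 + 27 + 21)/93 = 93/93 = 1

Summary (fraction, with percent):

explained: PC1 0.4839 (48.39%), PC2 0.2903 (29.03%), PC3 0.2258 (22.58%);  cumulative: 0.4839, 0.7742, 1


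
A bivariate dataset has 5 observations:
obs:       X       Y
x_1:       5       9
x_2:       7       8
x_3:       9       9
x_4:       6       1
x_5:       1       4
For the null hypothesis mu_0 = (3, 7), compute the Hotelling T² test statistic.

Step 1 — sample mean vector:
  mean(X) = (5 + 7 + 9 + 6 + 1) / 5 = 28/5 = 5.6
  mean(Y) = (9 + 8 + 9 + 1 + 4) / 5 = 31/5 = 6.2
  x̄ = (5.6, 6.2),  deviation x̄ - mu_0 = (5.6, 6.2) - (3, 7) = (2.6, -0.8).

Step 2 — sample covariance matrix, S[i,j] = (1/(n-1)) · Σ_k (x_{k,i} - mean_i) · (x_{k,j} - mean_j), divisor n-1 = 4:
  S[X,X] = ((-0.6)·(-0.6) + (1.4)·(1.4) + (3.4)·(3.4) + (0.4)·(0.4) + (-4.6)·(-4.6)) / 4 = 35.2/4 = 8.8
  S[X,Y] = ((-0.6)·(2.8) + (1.4)·(1.8) + (3.4)·(2.8) + (0.4)·(-5.2) + (-4.6)·(-2.2)) / 4 = 18.4/4 = 4.6
  S[Y,Y] = ((2.8)·(2.8) + (1.8)·(1.8) + (2.8)·(2.8) + (-5.2)·(-5.2) + (-2.2)·(-2.2)) / 4 = 50.8/4 = 12.7
  S = [[8.8, 4.6],
 [4.6, 12.7]].

Step 3 — invert S. det(S) = 8.8·12.7 - (4.6)² = 90.6.
  S^{-1} = (1/det) · [[d, -b], [-b, a]] = [[0.1402, -0.0508],
 [-0.0508, 0.0971]].

Step 4 — quadratic form (x̄ - mu_0)^T · S^{-1} · (x̄ - mu_0):
  S^{-1} · (x̄ - mu_0) = (0.4051, -0.2097),
  (x̄ - mu_0)^T · [...] = (2.6)·(0.4051) + (-0.8)·(-0.2097) = 1.221.

Step 5 — scale by n: T² = 5 · 1.221 = 6.1049.

T² ≈ 6.1049


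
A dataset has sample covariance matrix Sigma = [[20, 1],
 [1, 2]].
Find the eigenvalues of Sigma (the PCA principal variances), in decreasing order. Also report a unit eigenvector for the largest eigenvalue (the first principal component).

Step 1 — characteristic polynomial of 2×2 Sigma:
  det(Sigma - λI) = λ² - trace · λ + det = 0.
  trace = 20 + 2 = 22, det = 20·2 - (1)² = 39.
Step 2 — discriminant:
  Δ = trace² - 4·det = 484 - 156 = 328.
Step 3 — eigenvalues:
  λ = (trace ± √Δ)/2 = (22 ± 18.1108)/2,
  λ_1 = 20.0554,  λ_2 = 1.9446.

Step 4 — unit eigenvector for λ_1: solve (Sigma - λ_1 I)v = 0. First row:
  (20 - 20.0554)·v_x + (1)·v_y = 0, i.e. (-0.0554)·v_x + (1)·v_y = 0,
  so v ∝ (b, λ_1 - a) = (1, 0.0554) = u.
  ||u|| = √((1)² + (0.0554)²) = √(1.0031) ≈ 1.0015,
  v_1 = u/||u|| ≈ (0.9985, 0.0553) (||v_1|| = 1).

λ_1 = 20.0554,  λ_2 = 1.9446;  v_1 ≈ (0.9985, 0.0553)


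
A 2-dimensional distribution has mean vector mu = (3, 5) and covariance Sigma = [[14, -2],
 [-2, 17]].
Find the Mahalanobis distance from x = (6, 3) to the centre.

Step 1 — centre the observation: (x - mu) = (3, -2).

Step 2 — invert Sigma. det(Sigma) = 14·17 - (-2)² = 234.
  Sigma^{-1} = (1/det) · [[d, -b], [-b, a]] = [[0.0726, 0.0085],
 [0.0085, 0.0598]].

Step 3 — form the quadratic (x - mu)^T · Sigma^{-1} · (x - mu):
  Sigma^{-1} · (x - mu) = (0.2009, -0.094).
  (x - mu)^T · [Sigma^{-1} · (x - mu)] = (3)·(0.2009) + (-2)·(-0.094) = 0.7906.

Step 4 — take square root: d = √(0.7906) ≈ 0.8892.

d(x, mu) = √(0.7906) ≈ 0.8892


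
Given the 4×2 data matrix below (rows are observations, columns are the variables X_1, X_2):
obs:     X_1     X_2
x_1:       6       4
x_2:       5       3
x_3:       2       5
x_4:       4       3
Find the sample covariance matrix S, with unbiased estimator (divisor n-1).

Step 1 — column means:
  mean(X_1) = (6 + 5 + 2 + 4) / 4 = 17/4 = 4.25
  mean(X_2) = (4 + 3 + 5 + 3) / 4 = 15/4 = 3.75

Step 2 — sample covariance S[i,j] = (1/(n-1)) · Σ_k (x_{k,i} - mean_i) · (x_{k,j} - mean_j), with n-1 = 3.
  S[X_1,X_1] = ((1.75)·(1.75) + (0.75)·(0.75) + (-2.25)·(-2.25) + (-0.25)·(-0.25)) / 3 = 8.75/3 = 2.9167
  S[X_1,X_2] = ((1.75)·(0.25) + (0.75)·(-0.75) + (-2.25)·(1.25) + (-0.25)·(-0.75)) / 3 = -2.75/3 = -0.9167
  S[X_2,X_2] = ((0.25)·(0.25) + (-0.75)·(-0.75) + (1.25)·(1.25) + (-0.75)·(-0.75)) / 3 = 2.75/3 = 0.9167

S is symmetric (S[j,i] = S[i,j]). Assembling:

S = [[2.9167, -0.9167],
 [-0.9167, 0.9167]]


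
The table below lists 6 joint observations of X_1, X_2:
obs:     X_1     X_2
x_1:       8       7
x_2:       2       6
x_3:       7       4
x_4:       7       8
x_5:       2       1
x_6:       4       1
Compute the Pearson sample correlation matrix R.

Step 1 — column means:
  mean(X_1) = (8 + 2 + 7 + 7 + 2 + 4) / 6 = 30/6 = 5
  mean(X_2) = (7 + 6 + 4 + 8 + 1 + 1) / 6 = 27/6 = 4.5

Step 2 — sample variances and covariances s[i,j] = (1/(n-1)) · Σ_k (x_{k,i} - mean_i) · (x_{k,j} - mean_j), with n-1 = 5:
  s[X_1,X_1] = ((3)·(3) + (-3)·(-3) + (2)·(2) + (2)·(2) + (-3)·(-3) + (-1)·(-1)) / 5 = 36/5 = 7.2
  s[X_1,X_2] = ((3)·(2.5) + (-3)·(1.5) + (2)·(-0.5) + (2)·(3.5) + (-3)·(-3.5) + (-1)·(-3.5)) / 5 = 23/5 = 4.6
  s[X_2,X_2] = ((2.5)·(2.5) + (1.5)·(1.5) + (-0.5)·(-0.5) + (3.5)·(3.5) + (-3.5)·(-3.5) + (-3.5)·(-3.5)) / 5 = 45.5/5 = 9.1
  Sample standard deviations s_i = √(s[i,i]):
  s(X_1) = √(7.2) = 2.6833
  s(X_2) = √(9.1) = 3.0166

Step 3 — r_{ij} = s_{ij} / (s_i · s_j):
  r[X_1,X_1] = 1 (diagonal).
  r[X_1,X_2] = 4.6 / (2.6833 · 3.0166) = 4.6 / 8.0944 = 0.5683
  r[X_2,X_2] = 1 (diagonal).

R is symmetric with unit diagonal. Assembling:

R = [[1, 0.5683],
 [0.5683, 1]]


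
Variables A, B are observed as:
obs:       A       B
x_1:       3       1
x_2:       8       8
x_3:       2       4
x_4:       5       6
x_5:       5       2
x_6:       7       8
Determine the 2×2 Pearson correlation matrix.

Step 1 — column means:
  mean(A) = (3 + 8 + 2 + 5 + 5 + 7) / 6 = 30/6 = 5
  mean(B) = (1 + 8 + 4 + 6 + 2 + 8) / 6 = 29/6 = 4.8333

Step 2 — sample variances and covariances s[i,j] = (1/(n-1)) · Σ_k (x_{k,i} - mean_i) · (x_{k,j} - mean_j), with n-1 = 5:
  s[A,A] = ((-2)·(-2) + (3)·(3) + (-3)·(-3) + (0)·(0) + (0)·(0) + (2)·(2)) / 5 = 26/5 = 5.2
  s[A,B] = ((-2)·(-3.8333) + (3)·(3.1667) + (-3)·(-0.8333) + (0)·(1.1667) + (0)·(-2.8333) + (2)·(3.1667)) / 5 = 26/5 = 5.2
  s[B,B] = ((-3.8333)·(-3.8333) + (3.1667)·(3.1667) + (-0.8333)·(-0.8333) + (1.1667)·(1.1667) + (-2.8333)·(-2.8333) + (3.1667)·(3.1667)) / 5 = 44.8333/5 = 8.9667
  Sample standard deviations s_i = √(s[i,i]):
  s(A) = √(5.2) = 2.2804
  s(B) = √(8.9667) = 2.9944

Step 3 — r_{ij} = s_{ij} / (s_i · s_j):
  r[A,A] = 1 (diagonal).
  r[A,B] = 5.2 / (2.2804 · 2.9944) = 5.2 / 6.8284 = 0.7615
  r[B,B] = 1 (diagonal).

R is symmetric with unit diagonal. Assembling:

R = [[1, 0.7615],
 [0.7615, 1]]


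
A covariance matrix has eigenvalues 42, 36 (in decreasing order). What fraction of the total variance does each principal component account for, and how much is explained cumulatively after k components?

Step 1 — total variance = trace(Sigma) = Σ λ_i = 42 + 36 = 78.

Step 2 — fraction explained by component i = λ_i / Σ λ:
  PC1: 42/78 = 0.5385
  PC2: 36/78 = 0.4615

Step 3 — cumulative fraction after k components = (λ_1 + ... + λ_k) / Σ λ:
  k = 1: 42/78 = 0.5385
  k = 2: (42 + 36)/78 = 78/78 = 1

Summary (fraction, with percent):

explained: PC1 0.5385 (53.85%), PC2 0.4615 (46.15%);  cumulative: 0.5385, 1


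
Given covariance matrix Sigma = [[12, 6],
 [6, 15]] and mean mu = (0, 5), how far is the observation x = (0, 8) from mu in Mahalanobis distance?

Step 1 — centre the observation: (x - mu) = (0, 3).

Step 2 — invert Sigma. det(Sigma) = 12·15 - (6)² = 144.
  Sigma^{-1} = (1/det) · [[d, -b], [-b, a]] = [[0.1042, -0.0417],
 [-0.0417, 0.0833]].

Step 3 — form the quadratic (x - mu)^T · Sigma^{-1} · (x - mu):
  Sigma^{-1} · (x - mu) = (-0.125, 0.25).
  (x - mu)^T · [Sigma^{-1} · (x - mu)] = (0)·(-0.125) + (3)·(0.25) = 0.75.

Step 4 — take square root: d = √(0.75) ≈ 0.866.

d(x, mu) = √(0.75) ≈ 0.866


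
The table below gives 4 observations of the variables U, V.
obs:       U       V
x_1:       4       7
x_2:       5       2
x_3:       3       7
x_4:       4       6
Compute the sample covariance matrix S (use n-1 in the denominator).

Step 1 — column means:
  mean(U) = (4 + 5 + 3 + 4) / 4 = 16/4 = 4
  mean(V) = (7 + 2 + 7 + 6) / 4 = 22/4 = 5.5

Step 2 — sample covariance S[i,j] = (1/(n-1)) · Σ_k (x_{k,i} - mean_i) · (x_{k,j} - mean_j), with n-1 = 3.
  S[U,U] = ((0)·(0) + (1)·(1) + (-1)·(-1) + (0)·(0)) / 3 = 2/3 = 0.6667
  S[U,V] = ((0)·(1.5) + (1)·(-3.5) + (-1)·(1.5) + (0)·(0.5)) / 3 = -5/3 = -1.6667
  S[V,V] = ((1.5)·(1.5) + (-3.5)·(-3.5) + (1.5)·(1.5) + (0.5)·(0.5)) / 3 = 17/3 = 5.6667

S is symmetric (S[j,i] = S[i,j]). Assembling:

S = [[0.6667, -1.6667],
 [-1.6667, 5.6667]]


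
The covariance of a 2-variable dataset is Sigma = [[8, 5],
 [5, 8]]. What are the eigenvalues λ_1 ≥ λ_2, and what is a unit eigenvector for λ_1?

Step 1 — characteristic polynomial of 2×2 Sigma:
  det(Sigma - λI) = λ² - trace · λ + det = 0.
  trace = 8 + 8 = 16, det = 8·8 - (5)² = 39.
Step 2 — discriminant:
  Δ = trace² - 4·det = 256 - 156 = 100.
Step 3 — eigenvalues:
  λ = (trace ± √Δ)/2 = (16 ± 10)/2,
  λ_1 = 13,  λ_2 = 3.

Step 4 — unit eigenvector for λ_1: solve (Sigma - λ_1 I)v = 0. First row:
  (8 - 13)·v_x + (5)·v_y = 0, i.e. (-5)·v_x + (5)·v_y = 0,
  so v ∝ (b, λ_1 - a) = (5, 5) = u.
  ||u|| = √((5)² + (5)²) = √(50) ≈ 7.0711,
  v_1 = u/||u|| ≈ (0.7071, 0.7071) (||v_1|| = 1).

λ_1 = 13,  λ_2 = 3;  v_1 ≈ (0.7071, 0.7071)


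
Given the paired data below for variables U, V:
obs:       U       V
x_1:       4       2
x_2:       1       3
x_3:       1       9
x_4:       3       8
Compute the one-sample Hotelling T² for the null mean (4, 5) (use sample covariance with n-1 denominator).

Step 1 — sample mean vector:
  mean(U) = (4 + 1 + 1 + 3) / 4 = 9/4 = 2.25
  mean(V) = (2 + 3 + 9 + 8) / 4 = 22/4 = 5.5
  x̄ = (2.25, 5.5),  deviation x̄ - mu_0 = (2.25, 5.5) - (4, 5) = (-1.75, 0.5).

Step 2 — sample covariance matrix, S[i,j] = (1/(n-1)) · Σ_k (x_{k,i} - mean_i) · (x_{k,j} - mean_j), divisor n-1 = 3:
  S[U,U] = ((1.75)·(1.75) + (-1.25)·(-1.25) + (-1.25)·(-1.25) + (0.75)·(0.75)) / 3 = 6.75/3 = 2.25
  S[U,V] = ((1.75)·(-3.5) + (-1.25)·(-2.5) + (-1.25)·(3.5) + (0.75)·(2.5)) / 3 = -5.5/3 = -1.8333
  S[V,V] = ((-3.5)·(-3.5) + (-2.5)·(-2.5) + (3.5)·(3.5) + (2.5)·(2.5)) / 3 = 37/3 = 12.3333
  S = [[2.25, -1.8333],
 [-1.8333, 12.3333]].

Step 3 — invert S. det(S) = 2.25·12.3333 - (-1.8333)² = 24.3889.
  S^{-1} = (1/det) · [[d, -b], [-b, a]] = [[0.5057, 0.0752],
 [0.0752, 0.0923]].

Step 4 — quadratic form (x̄ - mu_0)^T · S^{-1} · (x̄ - mu_0):
  S^{-1} · (x̄ - mu_0) = (-0.8474, -0.0854),
  (x̄ - mu_0)^T · [...] = (-1.75)·(-0.8474) + (0.5)·(-0.0854) = 1.4402.

Step 5 — scale by n: T² = 4 · 1.4402 = 5.7608.

T² ≈ 5.7608


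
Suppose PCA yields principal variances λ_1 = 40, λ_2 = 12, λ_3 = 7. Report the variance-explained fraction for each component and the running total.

Step 1 — total variance = trace(Sigma) = Σ λ_i = 40 + 12 + 7 = 59.

Step 2 — fraction explained by component i = λ_i / Σ λ:
  PC1: 40/59 = 0.678
  PC2: 12/59 = 0.2034
  PC3: 7/59 = 0.1186

Step 3 — cumulative fraction after k components = (λ_1 + ... + λ_k) / Σ λ:
  k = 1: 40/59 = 0.678
  k = 2: (40 + 12)/59 = 52/59 = 0.8814
  k = 3: (40 + 12 + 7)/59 = 59/59 = 1

Summary (fraction, with percent):

explained: PC1 0.678 (67.8%), PC2 0.2034 (20.34%), PC3 0.1186 (11.86%);  cumulative: 0.678, 0.8814, 1


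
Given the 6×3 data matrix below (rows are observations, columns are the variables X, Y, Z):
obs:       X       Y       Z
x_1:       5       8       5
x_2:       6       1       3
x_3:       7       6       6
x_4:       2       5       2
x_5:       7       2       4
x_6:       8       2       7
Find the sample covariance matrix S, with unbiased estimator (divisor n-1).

Step 1 — column means:
  mean(X) = (5 + 6 + 7 + 2 + 7 + 8) / 6 = 35/6 = 5.8333
  mean(Y) = (8 + 1 + 6 + 5 + 2 + 2) / 6 = 24/6 = 4
  mean(Z) = (5 + 3 + 6 + 2 + 4 + 7) / 6 = 27/6 = 4.5

Step 2 — sample covariance S[i,j] = (1/(n-1)) · Σ_k (x_{k,i} - mean_i) · (x_{k,j} - mean_j), with n-1 = 5.
  S[X,X] = ((-0.8333)·(-0.8333) + (0.1667)·(0.1667) + (1.1667)·(1.1667) + (-3.8333)·(-3.8333) + (1.1667)·(1.1667) + (2.1667)·(2.1667)) / 5 = 22.8333/5 = 4.5667
  S[X,Y] = ((-0.8333)·(4) + (0.1667)·(-3) + (1.1667)·(2) + (-3.8333)·(1) + (1.1667)·(-2) + (2.1667)·(-2)) / 5 = -12/5 = -2.4
  S[X,Z] = ((-0.8333)·(0.5) + (0.1667)·(-1.5) + (1.1667)·(1.5) + (-3.8333)·(-2.5) + (1.1667)·(-0.5) + (2.1667)·(2.5)) / 5 = 15.5/5 = 3.1
  S[Y,Y] = ((4)·(4) + (-3)·(-3) + (2)·(2) + (1)·(1) + (-2)·(-2) + (-2)·(-2)) / 5 = 38/5 = 7.6
  S[Y,Z] = ((4)·(0.5) + (-3)·(-1.5) + (2)·(1.5) + (1)·(-2.5) + (-2)·(-0.5) + (-2)·(2.5)) / 5 = 3/5 = 0.6
  S[Z,Z] = ((0.5)·(0.5) + (-1.5)·(-1.5) + (1.5)·(1.5) + (-2.5)·(-2.5) + (-0.5)·(-0.5) + (2.5)·(2.5)) / 5 = 17.5/5 = 3.5

S is symmetric (S[j,i] = S[i,j]). Assembling:

S = [[4.5667, -2.4, 3.1],
 [-2.4, 7.6, 0.6],
 [3.1, 0.6, 3.5]]


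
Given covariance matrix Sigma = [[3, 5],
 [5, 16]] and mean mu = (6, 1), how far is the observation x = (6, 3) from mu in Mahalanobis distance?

Step 1 — centre the observation: (x - mu) = (0, 2).

Step 2 — invert Sigma. det(Sigma) = 3·16 - (5)² = 23.
  Sigma^{-1} = (1/det) · [[d, -b], [-b, a]] = [[0.6957, -0.2174],
 [-0.2174, 0.1304]].

Step 3 — form the quadratic (x - mu)^T · Sigma^{-1} · (x - mu):
  Sigma^{-1} · (x - mu) = (-0.4348, 0.2609).
  (x - mu)^T · [Sigma^{-1} · (x - mu)] = (0)·(-0.4348) + (2)·(0.2609) = 0.5217.

Step 4 — take square root: d = √(0.5217) ≈ 0.7223.

d(x, mu) = √(0.5217) ≈ 0.7223


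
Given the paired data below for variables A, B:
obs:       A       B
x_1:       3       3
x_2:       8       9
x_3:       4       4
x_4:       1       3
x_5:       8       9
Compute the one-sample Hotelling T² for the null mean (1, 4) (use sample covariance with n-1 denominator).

Step 1 — sample mean vector:
  mean(A) = (3 + 8 + 4 + 1 + 8) / 5 = 24/5 = 4.8
  mean(B) = (3 + 9 + 4 + 3 + 9) / 5 = 28/5 = 5.6
  x̄ = (4.8, 5.6),  deviation x̄ - mu_0 = (4.8, 5.6) - (1, 4) = (3.8, 1.6).

Step 2 — sample covariance matrix, S[i,j] = (1/(n-1)) · Σ_k (x_{k,i} - mean_i) · (x_{k,j} - mean_j), divisor n-1 = 4:
  S[A,A] = ((-1.8)·(-1.8) + (3.2)·(3.2) + (-0.8)·(-0.8) + (-3.8)·(-3.8) + (3.2)·(3.2)) / 4 = 38.8/4 = 9.7
  S[A,B] = ((-1.8)·(-2.6) + (3.2)·(3.4) + (-0.8)·(-1.6) + (-3.8)·(-2.6) + (3.2)·(3.4)) / 4 = 37.6/4 = 9.4
  S[B,B] = ((-2.6)·(-2.6) + (3.4)·(3.4) + (-1.6)·(-1.6) + (-2.6)·(-2.6) + (3.4)·(3.4)) / 4 = 39.2/4 = 9.8
  S = [[9.7, 9.4],
 [9.4, 9.8]].

Step 3 — invert S. det(S) = 9.7·9.8 - (9.4)² = 6.7.
  S^{-1} = (1/det) · [[d, -b], [-b, a]] = [[1.4627, -1.403],
 [-1.403, 1.4478]].

Step 4 — quadratic form (x̄ - mu_0)^T · S^{-1} · (x̄ - mu_0):
  S^{-1} · (x̄ - mu_0) = (3.3134, -3.0149),
  (x̄ - mu_0)^T · [...] = (3.8)·(3.3134) + (1.6)·(-3.0149) = 7.7672.

Step 5 — scale by n: T² = 5 · 7.7672 = 38.8358.

T² ≈ 38.8358


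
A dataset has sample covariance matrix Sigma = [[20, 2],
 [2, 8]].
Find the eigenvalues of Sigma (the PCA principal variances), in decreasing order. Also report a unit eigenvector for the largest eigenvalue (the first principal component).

Step 1 — characteristic polynomial of 2×2 Sigma:
  det(Sigma - λI) = λ² - trace · λ + det = 0.
  trace = 20 + 8 = 28, det = 20·8 - (2)² = 156.
Step 2 — discriminant:
  Δ = trace² - 4·det = 784 - 624 = 160.
Step 3 — eigenvalues:
  λ = (trace ± √Δ)/2 = (28 ± 12.6491)/2,
  λ_1 = 20.3246,  λ_2 = 7.6754.

Step 4 — unit eigenvector for λ_1: solve (Sigma - λ_1 I)v = 0. First row:
  (20 - 20.3246)·v_x + (2)·v_y = 0, i.e. (-0.3246)·v_x + (2)·v_y = 0,
  so v ∝ (b, λ_1 - a) = (2, 0.3246) = u.
  ||u|| = √((2)² + (0.3246)²) = √(4.1053) ≈ 2.0262,
  v_1 = u/||u|| ≈ (0.9871, 0.1602) (||v_1|| = 1).

λ_1 = 20.3246,  λ_2 = 7.6754;  v_1 ≈ (0.9871, 0.1602)


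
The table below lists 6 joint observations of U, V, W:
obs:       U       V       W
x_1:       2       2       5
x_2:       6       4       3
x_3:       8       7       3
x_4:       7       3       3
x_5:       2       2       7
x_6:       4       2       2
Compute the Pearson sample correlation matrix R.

Step 1 — column means:
  mean(U) = (2 + 6 + 8 + 7 + 2 + 4) / 6 = 29/6 = 4.8333
  mean(V) = (2 + 4 + 7 + 3 + 2 + 2) / 6 = 20/6 = 3.3333
  mean(W) = (5 + 3 + 3 + 3 + 7 + 2) / 6 = 23/6 = 3.8333

Step 2 — sample variances and covariances s[i,j] = (1/(n-1)) · Σ_k (x_{k,i} - mean_i) · (x_{k,j} - mean_j), with n-1 = 5:
  s[U,U] = ((-2.8333)·(-2.8333) + (1.1667)·(1.1667) + (3.1667)·(3.1667) + (2.1667)·(2.1667) + (-2.8333)·(-2.8333) + (-0.8333)·(-0.8333)) / 5 = 32.8333/5 = 6.5667
  s[U,V] = ((-2.8333)·(-1.3333) + (1.1667)·(0.6667) + (3.1667)·(3.6667) + (2.1667)·(-0.3333) + (-2.8333)·(-1.3333) + (-0.8333)·(-1.3333)) / 5 = 20.3333/5 = 4.0667
  s[U,W] = ((-2.8333)·(1.1667) + (1.1667)·(-0.8333) + (3.1667)·(-0.8333) + (2.1667)·(-0.8333) + (-2.8333)·(3.1667) + (-0.8333)·(-1.8333)) / 5 = -16.1667/5 = -3.2333
  s[V,V] = ((-1.3333)·(-1.3333) + (0.6667)·(0.6667) + (3.6667)·(3.6667) + (-0.3333)·(-0.3333) + (-1.3333)·(-1.3333) + (-1.3333)·(-1.3333)) / 5 = 19.3333/5 = 3.8667
  s[V,W] = ((-1.3333)·(1.1667) + (0.6667)·(-0.8333) + (3.6667)·(-0.8333) + (-0.3333)·(-0.8333) + (-1.3333)·(3.1667) + (-1.3333)·(-1.8333)) / 5 = -6.6667/5 = -1.3333
  s[W,W] = ((1.1667)·(1.1667) + (-0.8333)·(-0.8333) + (-0.8333)·(-0.8333) + (-0.8333)·(-0.8333) + (3.1667)·(3.1667) + (-1.8333)·(-1.8333)) / 5 = 16.8333/5 = 3.3667
  Sample standard deviations s_i = √(s[i,i]):
  s(U) = √(6.5667) = 2.5626
  s(V) = √(3.8667) = 1.9664
  s(W) = √(3.3667) = 1.8348

Step 3 — r_{ij} = s_{ij} / (s_i · s_j):
  r[U,U] = 1 (diagonal).
  r[U,V] = 4.0667 / (2.5626 · 1.9664) = 4.0667 / 5.039 = 0.807
  r[U,W] = -3.2333 / (2.5626 · 1.8348) = -3.2333 / 4.7019 = -0.6877
  r[V,V] = 1 (diagonal).
  r[V,W] = -1.3333 / (1.9664 · 1.8348) = -1.3333 / 3.608 = -0.3695
  r[W,W] = 1 (diagonal).

R is symmetric with unit diagonal. Assembling:

R = [[1, 0.807, -0.6877],
 [0.807, 1, -0.3695],
 [-0.6877, -0.3695, 1]]
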